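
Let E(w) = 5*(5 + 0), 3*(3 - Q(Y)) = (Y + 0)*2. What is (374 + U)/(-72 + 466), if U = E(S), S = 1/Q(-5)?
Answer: 399/394 ≈ 1.0127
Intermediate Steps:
Q(Y) = 3 - 2*Y/3 (Q(Y) = 3 - (Y + 0)*2/3 = 3 - Y*2/3 = 3 - 2*Y/3)
S = 3/19 (S = 1/(3 - 2/3*(-5)) = 1/(3 + 10/3) = 1/(19/3) = 3/19 ≈ 0.15789)
E(w) = 25 (E(w) = 5*5 = 25)
U = 25
(374 + U)/(-72 + 466) = (374 + 25)/(-72 + 466) = 399/394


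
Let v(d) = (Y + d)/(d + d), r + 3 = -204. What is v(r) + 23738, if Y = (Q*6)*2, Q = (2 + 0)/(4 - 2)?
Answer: 3275909/138 ≈ 23738.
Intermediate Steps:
r = -207 (r = -3 - 204 = -207)
Q = 1 (Q = 2/2 = 2*(½) = 1)
Y = 12 (Y = (1*6)*2 = 6*2 = 12)
v(d) = (12 + d)/(2*d) (v(d) = (12 + d)/(d + d) = (12 + d)/((2*d)) = (12 + d)*(1/(2*d)) = (12 + d)/(2*d))
v(r) + 23738 = (½)*(12 - 207)/(-207) + 23738 = (½)*(-1/207)*(-195) + 23738 = 65/138 + 23738 = 3275909/138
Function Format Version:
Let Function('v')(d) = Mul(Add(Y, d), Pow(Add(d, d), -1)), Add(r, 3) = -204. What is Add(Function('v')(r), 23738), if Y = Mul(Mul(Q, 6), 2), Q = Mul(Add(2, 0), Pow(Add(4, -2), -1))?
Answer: Rational(3275909, 138) ≈ 23738.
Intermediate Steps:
r = -207 (r = Add(-3, -204) = -207)
Q = 1 (Q = Mul(2, Pow(2, -1)) = Mul(2, Rational(1, 2)) = 1)
Y = 12 (Y = Mul(Mul(1, 6), 2) = Mul(6, 2) = 12)
Function('v')(d) = Mul(Rational(1, 2), Pow(d, -1), Add(12, d)) (Function('v')(d) = Mul(Add(12, d), Pow(Add(d, d), -1)) = Mul(Add(12, d), Pow(Mul(2, d), -1)) = Mul(Add(12, d), Mul(Rational(1, 2), Pow(d, -1))) = Mul(Rational(1, 2), Pow(d, -1), Add(12, d)))
Add(Function('v')(r), 23738) = Add(Mul(Rational(1, 2), Pow(-207, -1), Add(12, -207)), 23738) = Add(Mul(Rational(1, 2), Rational(-1, 207), -195), 23738) = Add(Rational(65, 138), 23738) = Rational(3275909, 138)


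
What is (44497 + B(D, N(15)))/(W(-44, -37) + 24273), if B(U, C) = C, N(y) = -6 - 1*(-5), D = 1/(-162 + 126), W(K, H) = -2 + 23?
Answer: 7416/4049 ≈ 1.8316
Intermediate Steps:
W(K, H) = 21
D = -1/36 (D = 1/(-36) = -1/36 ≈ -0.027778)
N(y) = -1 (N(y) = -6 + 5 = -1)
(44497 + B(D, N(15)))/(W(-44, -37) + 24273) = (44497 - 1)/(21 + 24273) = 44496/24294 = 44496*(1/24294) = 7416/4049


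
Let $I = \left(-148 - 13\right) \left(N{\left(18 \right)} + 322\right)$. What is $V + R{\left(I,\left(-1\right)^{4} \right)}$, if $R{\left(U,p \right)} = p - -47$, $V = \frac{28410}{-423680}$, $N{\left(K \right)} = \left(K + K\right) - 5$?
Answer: $\frac{2030823}{42368} \approx 47.933$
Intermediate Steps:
$N{\left(K \right)} = -5 + 2 K$ ($N{\left(K \right)} = 2 K - 5 = -5 + 2 K$)
$V = - \frac{2841}{42368}$ ($V = 28410 \left(- \frac{1}{423680}\right) = - \frac{2841}{42368} \approx -0.067055$)
$I = -56833$ ($I = \left(-148 - 13\right) \left(\left(-5 + 2 \cdot 18\right) + 322\right) = - 161 \left(\left(-5 + 36\right) + 322\right) = - 161 \left(31 + 322\right) = \left(-161\right) 353 = -56833$)
$R{\left(U,p \right)} = 47 + p$ ($R{\left(U,p \right)} = p + 47 = 47 + p$)
$V + R{\left(I,\left(-1\right)^{4} \right)} = - \frac{2841}{42368} + \left(47 + \left(-1\right)^{4}\right) = - \frac{2841}{42368} + \left(47 + 1\right) = - \frac{2841}{42368} + 48 = \frac{2030823}{42368}$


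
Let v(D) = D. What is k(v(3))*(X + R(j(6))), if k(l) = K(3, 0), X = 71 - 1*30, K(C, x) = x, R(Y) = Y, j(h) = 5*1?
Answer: 0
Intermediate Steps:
j(h) = 5
X = 41 (X = 71 - 30 = 41)
k(l) = 0
k(v(3))*(X + R(j(6))) = 0*(41 + 5) = 0*46 = 0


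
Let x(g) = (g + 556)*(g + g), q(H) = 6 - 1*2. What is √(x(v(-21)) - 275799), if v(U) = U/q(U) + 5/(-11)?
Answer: I*√546101790/44 ≈ 531.11*I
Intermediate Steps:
q(H) = 4 (q(H) = 6 - 2 = 4)
v(U) = -5/11 + U/4 (v(U) = U/4 + 5/(-11) = U*(¼) + 5*(-1/11) = U/4 - 5/11 = -5/11 + U/4)
x(g) = 2*g*(556 + g) (x(g) = (556 + g)*(2*g) = 2*g*(556 + g))
√(x(v(-21)) - 275799) = √(2*(-5/11 + (¼)*(-21))*(556 + (-5/11 + (¼)*(-21))) - 275799) = √(2*(-5/11 - 21/4)*(556 + (-5/11 - 21/4)) - 275799) = √(2*(-251/44)*(556 - 251/44) - 275799) = √(2*(-251/44)*(24213/44) - 275799) = √(-6077463/968 - 275799) = √(-273050895/968) = I*√546101790/44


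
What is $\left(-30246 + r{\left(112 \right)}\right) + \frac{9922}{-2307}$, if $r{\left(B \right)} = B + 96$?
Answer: $- \frac{69307588}{2307} \approx -30042.0$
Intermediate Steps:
$r{\left(B \right)} = 96 + B$
$\left(-30246 + r{\left(112 \right)}\right) + \frac{9922}{-2307} = \left(-30246 + \left(96 + 112\right)\right) + \frac{9922}{-2307} = \left(-30246 + 208\right) + 9922 \left(- \frac{1}{2307}\right) = -30038 - \frac{9922}{2307} = - \frac{69307588}{2307}$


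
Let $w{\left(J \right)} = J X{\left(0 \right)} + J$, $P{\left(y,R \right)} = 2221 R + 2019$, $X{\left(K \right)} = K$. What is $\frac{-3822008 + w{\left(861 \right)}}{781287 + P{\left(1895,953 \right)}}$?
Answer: $- \frac{347377}{263629} \approx -1.3177$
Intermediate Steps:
$P{\left(y,R \right)} = 2019 + 2221 R$
$w{\left(J \right)} = J$ ($w{\left(J \right)} = J 0 + J = 0 + J = J$)
$\frac{-3822008 + w{\left(861 \right)}}{781287 + P{\left(1895,953 \right)}} = \frac{-3822008 + 861}{781287 + \left(2019 + 2221 \cdot 953\right)} = - \frac{3821147}{781287 + \left(2019 + 2116613\right)} = - \frac{3821147}{781287 + 2118632} = - \frac{3821147}{2899919} = \left(-3821147\right) \frac{1}{2899919} = - \frac{347377}{263629}$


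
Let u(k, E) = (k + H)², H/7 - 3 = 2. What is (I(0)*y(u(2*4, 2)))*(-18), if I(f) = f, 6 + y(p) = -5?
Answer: 0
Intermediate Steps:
H = 35 (H = 21 + 7*2 = 21 + 14 = 35)
u(k, E) = (35 + k)² (u(k, E) = (k + 35)² = (35 + k)²)
y(p) = -11 (y(p) = -6 - 5 = -11)
(I(0)*y(u(2*4, 2)))*(-18) = (0*(-11))*(-18) = 0*(-18) = 0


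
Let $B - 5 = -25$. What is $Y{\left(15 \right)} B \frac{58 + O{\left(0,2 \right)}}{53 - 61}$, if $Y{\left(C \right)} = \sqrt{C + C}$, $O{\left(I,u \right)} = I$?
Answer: $145 \sqrt{30} \approx 794.2$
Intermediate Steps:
$B = -20$ ($B = 5 - 25 = -20$)
$Y{\left(C \right)} = \sqrt{2} \sqrt{C}$ ($Y{\left(C \right)} = \sqrt{2 C} = \sqrt{2} \sqrt{C}$)
$Y{\left(15 \right)} B \frac{58 + O{\left(0,2 \right)}}{53 - 61} = \sqrt{2} \sqrt{15} \left(-20\right) \frac{58 + 0}{53 - 61} = \sqrt{30} \left(-20\right) \frac{58}{-8} = - 20 \sqrt{30} \cdot 58 \left(- \frac{1}{8}\right) = - 20 \sqrt{30} \left(- \frac{29}{4}\right) = 145 \sqrt{30}$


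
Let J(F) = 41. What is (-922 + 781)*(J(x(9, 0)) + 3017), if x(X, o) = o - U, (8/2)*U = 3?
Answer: -431178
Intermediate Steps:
U = ¾ (U = (¼)*3 = ¾ ≈ 0.75000)
x(X, o) = -¾ + o (x(X, o) = o - 1*¾ = o - ¾ = -¾ + o)
(-922 + 781)*(J(x(9, 0)) + 3017) = (-922 + 781)*(41 + 3017) = -141*3058 = -431178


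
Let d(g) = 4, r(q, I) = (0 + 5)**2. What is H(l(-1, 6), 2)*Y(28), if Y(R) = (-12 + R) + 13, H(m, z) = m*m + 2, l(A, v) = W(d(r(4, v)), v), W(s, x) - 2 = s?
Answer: 1102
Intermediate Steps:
r(q, I) = 25 (r(q, I) = 5**2 = 25)
W(s, x) = 2 + s
l(A, v) = 6 (l(A, v) = 2 + 4 = 6)
H(m, z) = 2 + m**2 (H(m, z) = m**2 + 2 = 2 + m**2)
Y(R) = 1 + R
H(l(-1, 6), 2)*Y(28) = (2 + 6**2)*(1 + 28) = (2 + 36)*29 = 38*29 = 1102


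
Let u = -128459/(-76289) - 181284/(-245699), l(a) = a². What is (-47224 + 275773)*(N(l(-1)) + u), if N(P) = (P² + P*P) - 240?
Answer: -1009206323671605849/18744131011 ≈ -5.3841e+7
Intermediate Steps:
u = 45392222917/18744131011 (u = -128459*(-1/76289) - 181284*(-1/245699) = 128459/76289 + 181284/245699 = 45392222917/18744131011 ≈ 2.4217)
N(P) = -240 + 2*P² (N(P) = (P² + P²) - 240 = 2*P² - 240 = -240 + 2*P²)
(-47224 + 275773)*(N(l(-1)) + u) = (-47224 + 275773)*((-240 + 2*((-1)²)²) + 45392222917/18744131011) = 228549*((-240 + 2*1²) + 45392222917/18744131011) = 228549*((-240 + 2*1) + 45392222917/18744131011) = 228549*((-240 + 2) + 45392222917/18744131011) = 228549*(-238 + 45392222917/18744131011) = 228549*(-4415710957701/18744131011) = -1009206323671605849/18744131011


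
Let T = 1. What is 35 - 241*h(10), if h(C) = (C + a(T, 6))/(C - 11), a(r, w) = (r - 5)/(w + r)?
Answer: 16151/7 ≈ 2307.3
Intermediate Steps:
a(r, w) = (-5 + r)/(r + w)
h(C) = (-4/7 + C)/(-11 + C) (h(C) = (C + (-5 + 1)/(1 + 6))/(C - 11) = (C - 4/7)/(-11 + C) = (-4/7 + C)/(-11 + C))
35 - 241*h(10) = 35 - 241*(-4/7 + 10)/(-11 + 10) = 35 - 241*66/((-1)*7) = 35 - (-241)*66/7 = 35 - 241*(-66/7) = 35 + 15906/7 = 16151/7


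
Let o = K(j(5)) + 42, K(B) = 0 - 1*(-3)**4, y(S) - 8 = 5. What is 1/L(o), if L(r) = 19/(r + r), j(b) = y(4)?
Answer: -78/19 ≈ -4.1053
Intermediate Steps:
y(S) = 13 (y(S) = 8 + 5 = 13)
j(b) = 13
K(B) = -81 (K(B) = 0 - 1*81 = 0 - 81 = -81)
o = -39 (o = -81 + 42 = -39)
L(r) = 19/(2*r)
1/L(o) = 1/((19/2)/(-39)) = 1/((19/2)*(-1/39)) = 1/(-19/78) = -78/19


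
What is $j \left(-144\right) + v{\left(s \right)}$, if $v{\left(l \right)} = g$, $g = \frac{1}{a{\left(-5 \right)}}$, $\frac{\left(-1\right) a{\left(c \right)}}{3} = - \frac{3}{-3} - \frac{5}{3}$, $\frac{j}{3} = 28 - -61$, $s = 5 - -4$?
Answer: $- \frac{76895}{2} \approx -38448.0$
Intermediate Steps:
$s = 9$ ($s = 5 + 4 = 9$)
$j = 267$ ($j = 3 \left(28 - -61\right) = 3 \left(28 + 61\right) = 3 \cdot 89 = 267$)
$a{\left(c \right)} = 2$ ($a{\left(c \right)} = - 3 \left(- \frac{3}{-3} - \frac{5}{3}\right) = - 3 \left(\left(-3\right) \left(- \frac{1}{3}\right) - \frac{5}{3}\right) = - 3 \left(1 - \frac{5}{3}\right) = \left(-3\right) \left(- \frac{2}{3}\right) = 2$)
$g = \frac{1}{2} \approx 0.5$
$v{\left(l \right)} = \frac{1}{2}$
$j \left(-144\right) + v{\left(s \right)} = 267 \left(-144\right) + \frac{1}{2} = -38448 + \frac{1}{2} = - \frac{76895}{2}$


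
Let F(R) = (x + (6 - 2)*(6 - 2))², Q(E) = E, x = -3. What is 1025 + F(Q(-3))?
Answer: 1194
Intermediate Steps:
F(R) = 169 (F(R) = (-3 + (6 - 2)*(6 - 2))² = (-3 + 4*4)² = (-3 + 16)² = 13² = 169)
1025 + F(Q(-3)) = 1025 + 169 = 1194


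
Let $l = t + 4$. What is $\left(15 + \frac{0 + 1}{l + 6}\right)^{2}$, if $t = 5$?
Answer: $\frac{51076}{225} \approx 227.0$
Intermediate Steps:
$l = 9$ ($l = 5 + 4 = 9$)
$\left(15 + \frac{0 + 1}{l + 6}\right)^{2} = \left(15 + \frac{0 + 1}{9 + 6}\right)^{2} = \left(15 + 1 \cdot \frac{1}{15}\right)^{2} = \left(15 + \frac{1}{15}\right)^{2} = \left(\frac{226}{15}\right)^{2} = \frac{51076}{225}$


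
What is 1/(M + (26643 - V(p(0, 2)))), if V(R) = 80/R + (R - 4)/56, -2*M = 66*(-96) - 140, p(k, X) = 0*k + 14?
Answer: 28/836503 ≈ 3.3473e-5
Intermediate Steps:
p(k, X) = 14 (p(k, X) = 0 + 14 = 14)
M = 3238 (M = -(66*(-96) - 140)/2 = -(-6336 - 140)/2 = -½*(-6476) = 3238)
V(R) = -1/14 + 80/R + R/56 (V(R) = 80/R + (-4 + R)*(1/56) = 80/R + (-1/14 + R/56) = -1/14 + 80/R + R/56)
1/(M + (26643 - V(p(0, 2)))) = 1/(3238 + (26643 - (4480 + 14*(-4 + 14))/(56*14))) = 1/(3238 + (26643 - (4480 + 14*10)/(56*14))) = 1/(3238 + (26643 - (4480 + 140)/(56*14))) = 1/(3238 + (26643 - 4620/(56*14))) = 1/(3238 + (26643 - 1*165/28)) = 1/(3238 + (26643 - 165/28)) = 1/(3238 + 745839/28) = 1/(836503/28) = 28/836503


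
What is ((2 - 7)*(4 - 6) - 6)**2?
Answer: 16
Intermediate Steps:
((2 - 7)*(4 - 6) - 6)**2 = (-5*(-2) - 6)**2 = (10 - 6)**2 = 4**2 = 16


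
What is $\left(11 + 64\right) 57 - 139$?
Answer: $4136$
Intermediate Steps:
$\left(11 + 64\right) 57 - 139 = 75 \cdot 57 - 139 = 4275 - 139 = 4136$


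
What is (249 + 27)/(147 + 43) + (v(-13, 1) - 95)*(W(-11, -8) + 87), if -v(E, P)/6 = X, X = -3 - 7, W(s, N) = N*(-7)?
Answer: -475337/95 ≈ -5003.5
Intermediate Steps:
W(s, N) = -7*N
X = -10
v(E, P) = 60 (v(E, P) = -6*(-10) = 60)
(249 + 27)/(147 + 43) + (v(-13, 1) - 95)*(W(-11, -8) + 87) = (249 + 27)/(147 + 43) + (60 - 95)*(-7*(-8) + 87) = 276/190 - 35*(56 + 87) = 276*(1/190) - 35*143 = 138/95 - 5005 = -475337/95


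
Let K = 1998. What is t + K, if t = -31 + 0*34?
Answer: 1967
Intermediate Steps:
t = -31 (t = -31 + 0 = -31)
t + K = -31 + 1998 = 1967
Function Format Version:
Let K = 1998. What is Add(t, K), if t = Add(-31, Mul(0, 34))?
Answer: 1967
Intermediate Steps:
t = -31 (t = Add(-31, 0) = -31)
Add(t, K) = Add(-31, 1998) = 1967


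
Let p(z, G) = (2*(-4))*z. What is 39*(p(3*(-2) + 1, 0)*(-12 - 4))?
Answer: -24960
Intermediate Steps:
p(z, G) = -8*z
39*(p(3*(-2) + 1, 0)*(-12 - 4)) = 39*((-8*(3*(-2) + 1))*(-12 - 4)) = 39*(-8*(-6 + 1)*(-16)) = 39*(-8*(-5)*(-16)) = 39*(40*(-16)) = 39*(-640) = -24960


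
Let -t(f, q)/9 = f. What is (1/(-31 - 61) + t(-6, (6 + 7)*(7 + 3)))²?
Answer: 24671089/8464 ≈ 2914.8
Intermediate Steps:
t(f, q) = -9*f
(1/(-31 - 61) + t(-6, (6 + 7)*(7 + 3)))² = (1/(-31 - 61) - 9*(-6))² = (1/(-92) + 54)² = (-1/92 + 54)² = (4967/92)² = 24671089/8464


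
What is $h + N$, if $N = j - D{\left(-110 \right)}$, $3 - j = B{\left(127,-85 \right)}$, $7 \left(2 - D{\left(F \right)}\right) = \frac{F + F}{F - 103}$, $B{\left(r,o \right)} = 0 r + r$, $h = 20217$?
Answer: $\frac{29955901}{1491} \approx 20091.0$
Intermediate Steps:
$B{\left(r,o \right)} = r$ ($B{\left(r,o \right)} = 0 + r = r$)
$D{\left(F \right)} = 2 - \frac{2 F}{7 \left(-103 + F\right)}$ ($D{\left(F \right)} = 2 - \frac{\left(F + F\right) \frac{1}{F - 103}}{7} = 2 - \frac{2 F \frac{1}{-103 + F}}{7} = 2 - \frac{2 F}{7 \left(-103 + F\right)}$)
$j = -124$ ($j = 3 - 127 = -124$)
$N = - \frac{187646}{1491}$ ($N = -124 - \frac{2 \left(-721 + 6 \left(-110\right)\right)}{7 \left(-103 - 110\right)} = -124 - \frac{2 \left(-721 - 660\right)}{7 \left(-213\right)} = -124 - \frac{2}{7} \left(- \frac{1}{213}\right) \left(-1381\right) = -124 - \frac{2762}{1491} = - \frac{187646}{1491} \approx -125.85$)
$h + N = 20217 - \frac{187646}{1491} = \frac{29955901}{1491}$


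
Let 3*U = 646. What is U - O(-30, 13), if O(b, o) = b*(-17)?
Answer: -884/3 ≈ -294.67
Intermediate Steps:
U = 646/3 (U = (1/3)*646 = 646/3 ≈ 215.33)
O(b, o) = -17*b
U - O(-30, 13) = 646/3 - (-17)*(-30) = 646/3 - 1*510 = 646/3 - 510 = -884/3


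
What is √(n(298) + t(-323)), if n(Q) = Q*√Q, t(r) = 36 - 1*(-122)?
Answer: √(158 + 298*√298) ≈ 72.817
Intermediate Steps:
t(r) = 158 (t(r) = 36 + 122 = 158)
n(Q) = Q^(3/2)
√(n(298) + t(-323)) = √(298^(3/2) + 158) = √(298*√298 + 158) = √(158 + 298*√298)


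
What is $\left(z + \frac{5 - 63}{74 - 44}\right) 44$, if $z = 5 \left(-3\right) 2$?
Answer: $- \frac{21076}{15} \approx -1405.1$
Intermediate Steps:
$z = -30$ ($z = \left(-15\right) 2 = -30$)
$\left(z + \frac{5 - 63}{74 - 44}\right) 44 = \left(-30 + \frac{5 - 63}{74 - 44}\right) 44 = \left(-30 - \frac{58}{30}\right) 44 = \left(-30 - \frac{29}{15}\right) 44 = \left(- \frac{479}{15}\right) 44 = - \frac{21076}{15}$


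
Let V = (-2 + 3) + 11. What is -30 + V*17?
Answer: 174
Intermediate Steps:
V = 12 (V = 1 + 11 = 12)
-30 + V*17 = -30 + 12*17 = -30 + 204 = 174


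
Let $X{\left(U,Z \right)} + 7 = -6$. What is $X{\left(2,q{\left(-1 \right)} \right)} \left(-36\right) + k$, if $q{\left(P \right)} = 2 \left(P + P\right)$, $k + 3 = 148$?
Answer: $613$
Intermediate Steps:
$k = 145$ ($k = -3 + 148 = 145$)
$q{\left(P \right)} = 4 P$ ($q{\left(P \right)} = 2 \cdot 2 P = 4 P$)
$X{\left(U,Z \right)} = -13$ ($X{\left(U,Z \right)} = -7 - 6 = -13$)
$X{\left(2,q{\left(-1 \right)} \right)} \left(-36\right) + k = \left(-13\right) \left(-36\right) + 145 = 468 + 145 = 613$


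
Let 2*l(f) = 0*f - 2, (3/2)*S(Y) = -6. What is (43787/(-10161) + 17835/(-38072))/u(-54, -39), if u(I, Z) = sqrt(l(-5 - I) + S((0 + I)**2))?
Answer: 1848280099*I*sqrt(5)/1934247960 ≈ 2.1367*I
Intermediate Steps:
S(Y) = -4 (S(Y) = (2/3)*(-6) = -4)
l(f) = -1 (l(f) = (0*f - 2)/2 = (0 - 2)/2 = (1/2)*(-2) = -1)
u(I, Z) = I*sqrt(5) (u(I, Z) = sqrt(-1 - 4) = sqrt(-5) = I*sqrt(5))
(43787/(-10161) + 17835/(-38072))/u(-54, -39) = (43787/(-10161) + 17835/(-38072))/((I*sqrt(5))) = (43787*(-1/10161) + 17835*(-1/38072))*(-I*sqrt(5)/5) = (-43787/10161 - 17835/38072)*(-I*sqrt(5)/5) = -(-1848280099)*I*sqrt(5)/1934247960 = 1848280099*I*sqrt(5)/1934247960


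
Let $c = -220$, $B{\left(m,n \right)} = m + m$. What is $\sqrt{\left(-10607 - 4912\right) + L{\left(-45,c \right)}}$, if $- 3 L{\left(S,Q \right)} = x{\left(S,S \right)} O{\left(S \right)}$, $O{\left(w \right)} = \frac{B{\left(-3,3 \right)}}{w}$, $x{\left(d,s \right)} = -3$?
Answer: $\frac{i \sqrt{3491745}}{15} \approx 124.57 i$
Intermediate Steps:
$B{\left(m,n \right)} = 2 m$
$O{\left(w \right)} = - \frac{6}{w}$ ($O{\left(w \right)} = \frac{2 \left(-3\right)}{w} = - \frac{6}{w}$)
$L{\left(S,Q \right)} = - \frac{6}{S}$ ($L{\left(S,Q \right)} = - \frac{\left(-3\right) \left(- \frac{6}{S}\right)}{3} = - \frac{18 \frac{1}{S}}{3} = - \frac{6}{S}$)
$\sqrt{\left(-10607 - 4912\right) + L{\left(-45,c \right)}} = \sqrt{\left(-10607 - 4912\right) - \frac{6}{-45}} = \sqrt{\left(-10607 - 4912\right) - - \frac{2}{15}} = \sqrt{-15519 + \frac{2}{15}} = \sqrt{- \frac{232783}{15}} = \frac{i \sqrt{3491745}}{15}$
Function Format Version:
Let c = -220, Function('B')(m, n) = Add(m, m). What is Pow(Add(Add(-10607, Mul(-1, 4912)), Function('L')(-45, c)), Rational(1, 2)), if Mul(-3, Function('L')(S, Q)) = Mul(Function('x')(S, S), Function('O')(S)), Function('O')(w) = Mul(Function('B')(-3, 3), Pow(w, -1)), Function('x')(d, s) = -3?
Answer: Mul(Rational(1, 15), I, Pow(3491745, Rational(1, 2))) ≈ Mul(124.57, I)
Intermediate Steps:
Function('B')(m, n) = Mul(2, m)
Function('O')(w) = Mul(-6, Pow(w, -1)) (Function('O')(w) = Mul(Mul(2, -3), Pow(w, -1)) = Mul(-6, Pow(w, -1)))
Function('L')(S, Q) = Mul(-6, Pow(S, -1)) (Function('L')(S, Q) = Mul(Rational(-1, 3), Mul(-3, Mul(-6, Pow(S, -1)))) = Mul(Rational(-1, 3), Mul(18, Pow(S, -1))) = Mul(-6, Pow(S, -1)))
Pow(Add(Add(-10607, Mul(-1, 4912)), Function('L')(-45, c)), Rational(1, 2)) = Pow(Add(Add(-10607, Mul(-1, 4912)), Mul(-6, Pow(-45, -1))), Rational(1, 2)) = Pow(Add(Add(-10607, -4912), Mul(-6, Rational(-1, 45))), Rational(1, 2)) = Pow(Add(-15519, Rational(2, 15)), Rational(1, 2)) = Pow(Rational(-232783, 15), Rational(1, 2)) = Mul(Rational(1, 15), I, Pow(3491745, Rational(1, 2)))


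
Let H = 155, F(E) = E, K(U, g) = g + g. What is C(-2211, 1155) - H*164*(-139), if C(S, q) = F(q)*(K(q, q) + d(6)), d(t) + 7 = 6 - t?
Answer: 6193345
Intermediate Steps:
K(U, g) = 2*g
d(t) = -1 - t (d(t) = -7 + (6 - t) = -1 - t)
C(S, q) = q*(-7 + 2*q) (C(S, q) = q*(2*q + (-1 - 1*6)) = q*(2*q + (-1 - 6)) = q*(2*q - 7) = q*(-7 + 2*q))
C(-2211, 1155) - H*164*(-139) = 1155*(-7 + 2*1155) - 155*164*(-139) = 1155*(-7 + 2310) - 25420*(-139) = 1155*2303 - 1*(-3533380) = 2659965 + 3533380 = 6193345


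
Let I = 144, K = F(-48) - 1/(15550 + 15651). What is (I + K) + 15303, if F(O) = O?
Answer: 480464198/31201 ≈ 15399.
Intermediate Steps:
K = -1497649/31201 (K = -48 - 1/(15550 + 15651) = -48 - 1/31201 = -1497649/31201 ≈ -48.000)
(I + K) + 15303 = (144 - 1497649/31201) + 15303 = 2995295/31201 + 15303 = 480464198/31201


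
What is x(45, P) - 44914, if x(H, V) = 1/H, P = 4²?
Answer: -2021129/45 ≈ -44914.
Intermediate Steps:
P = 16
x(45, P) - 44914 = 1/45 - 44914 = -2021129/45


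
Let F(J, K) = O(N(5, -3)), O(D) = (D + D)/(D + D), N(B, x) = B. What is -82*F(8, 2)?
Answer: -82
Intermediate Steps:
O(D) = 1 (O(D) = (2*D)/((2*D)) = (2*D)*(1/(2*D)) = 1)
F(J, K) = 1
-82*F(8, 2) = -82*1 = -82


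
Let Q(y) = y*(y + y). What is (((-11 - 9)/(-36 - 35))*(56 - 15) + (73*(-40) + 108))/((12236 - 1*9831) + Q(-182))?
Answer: -198832/4874363 ≈ -0.040791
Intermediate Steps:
Q(y) = 2*y² (Q(y) = y*(2*y) = 2*y²)
(((-11 - 9)/(-36 - 35))*(56 - 15) + (73*(-40) + 108))/((12236 - 1*9831) + Q(-182)) = (((-11 - 9)/(-36 - 35))*(56 - 15) + (73*(-40) + 108))/((12236 - 1*9831) + 2*(-182)²) = (-20/(-71)*41 + (-2920 + 108))/((12236 - 9831) + 2*33124) = (-20*(-1/71)*41 - 2812)/(2405 + 66248) = ((20/71)*41 - 2812)/68653 = (820/71 - 2812)*(1/68653) = -198832/71*1/68653 = -198832/4874363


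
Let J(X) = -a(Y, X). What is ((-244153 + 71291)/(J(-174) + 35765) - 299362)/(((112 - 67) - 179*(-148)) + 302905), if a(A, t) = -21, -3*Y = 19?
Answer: -5356570697/5894705706 ≈ -0.90871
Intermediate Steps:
Y = -19/3 (Y = -⅓*19 = -19/3 ≈ -6.3333)
J(X) = 21 (J(X) = -1*(-21) = 21)
((-244153 + 71291)/(J(-174) + 35765) - 299362)/(((112 - 67) - 179*(-148)) + 302905) = ((-244153 + 71291)/(21 + 35765) - 299362)/(((112 - 67) - 179*(-148)) + 302905) = (-172862/35786 - 299362)/((45 + 26492) + 302905) = (-172862*1/35786 - 299362)/(26537 + 302905) = (-86431/17893 - 299362)/329442 = -5356570697/17893*1/329442 = -5356570697/5894705706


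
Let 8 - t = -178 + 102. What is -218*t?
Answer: -18312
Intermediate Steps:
t = 84 (t = 8 - (-178 + 102) = 8 - 1*(-76) = 8 + 76 = 84)
-218*t = -218*84 = -18312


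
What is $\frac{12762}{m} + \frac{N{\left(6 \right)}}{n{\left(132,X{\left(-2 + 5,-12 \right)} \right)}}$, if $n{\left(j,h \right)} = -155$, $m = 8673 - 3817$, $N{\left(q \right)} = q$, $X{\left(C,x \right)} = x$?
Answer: $\frac{974487}{376340} \approx 2.5894$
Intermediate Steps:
$m = 4856$ ($m = 8673 - 3817 = 4856$)
$\frac{12762}{m} + \frac{N{\left(6 \right)}}{n{\left(132,X{\left(-2 + 5,-12 \right)} \right)}} = \frac{12762}{4856} + \frac{6}{-155} = 12762 \cdot \frac{1}{4856} + 6 \left(- \frac{1}{155}\right) = \frac{6381}{2428} - \frac{6}{155} = \frac{974487}{376340}$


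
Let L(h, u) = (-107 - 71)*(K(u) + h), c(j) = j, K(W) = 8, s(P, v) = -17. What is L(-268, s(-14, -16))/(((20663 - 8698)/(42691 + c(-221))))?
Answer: 393102320/2393 ≈ 1.6427e+5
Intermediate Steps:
L(h, u) = -1424 - 178*h (L(h, u) = (-107 - 71)*(8 + h) = -178*(8 + h) = -1424 - 178*h)
L(-268, s(-14, -16))/(((20663 - 8698)/(42691 + c(-221)))) = (-1424 - 178*(-268))/(((20663 - 8698)/(42691 - 221))) = (-1424 + 47704)/((11965/42470)) = 46280/((11965*(1/42470))) = 46280/(2393/8494) = 46280*(8494/2393) = 393102320/2393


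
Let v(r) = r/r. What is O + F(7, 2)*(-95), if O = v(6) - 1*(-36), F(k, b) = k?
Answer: -628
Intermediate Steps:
v(r) = 1
O = 37 (O = 1 - 1*(-36) = 1 + 36 = 37)
O + F(7, 2)*(-95) = 37 + 7*(-95) = 37 - 665 = -628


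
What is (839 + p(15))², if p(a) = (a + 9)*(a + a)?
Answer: 2430481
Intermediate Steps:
p(a) = 2*a*(9 + a) (p(a) = (9 + a)*(2*a) = 2*a*(9 + a))
(839 + p(15))² = (839 + 2*15*(9 + 15))² = (839 + 2*15*24)² = (839 + 720)² = 1559² = 2430481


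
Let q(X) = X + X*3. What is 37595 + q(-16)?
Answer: 37531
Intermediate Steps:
q(X) = 4*X (q(X) = X + 3*X = 4*X)
37595 + q(-16) = 37595 + 4*(-16) = 37595 - 64 = 37531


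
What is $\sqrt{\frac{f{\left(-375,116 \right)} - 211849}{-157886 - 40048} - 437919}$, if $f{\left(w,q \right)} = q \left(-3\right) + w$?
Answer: $\frac{i \sqrt{4289172714341229}}{98967} \approx 661.75 i$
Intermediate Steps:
$f{\left(w,q \right)} = w - 3 q$ ($f{\left(w,q \right)} = - 3 q + w = w - 3 q$)
$\sqrt{\frac{f{\left(-375,116 \right)} - 211849}{-157886 - 40048} - 437919} = \sqrt{\frac{\left(-375 - 348\right) - 211849}{-157886 - 40048} - 437919} = \sqrt{\frac{\left(-375 - 348\right) - 211849}{-197934} - 437919} = \sqrt{\left(-723 - 211849\right) \left(- \frac{1}{197934}\right) - 437919} = \sqrt{\left(-212572\right) \left(- \frac{1}{197934}\right) - 437919} = \sqrt{\frac{106286}{98967} - 437919} = \sqrt{- \frac{43339423387}{98967}} = \frac{i \sqrt{4289172714341229}}{98967}$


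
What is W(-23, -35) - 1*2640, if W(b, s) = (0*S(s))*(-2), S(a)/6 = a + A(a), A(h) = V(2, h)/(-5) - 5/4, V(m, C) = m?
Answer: -2640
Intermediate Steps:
A(h) = -33/20 (A(h) = 2/(-5) - 5/4 = 2*(-⅕) - 5*¼ = -⅖ - 5/4 = -33/20)
S(a) = -99/10 + 6*a (S(a) = 6*(a - 33/20) = 6*(-33/20 + a) = -99/10 + 6*a)
W(b, s) = 0 (W(b, s) = (0*(-99/10 + 6*s))*(-2) = 0*(-2) = 0)
W(-23, -35) - 1*2640 = 0 - 1*2640 = 0 - 2640 = -2640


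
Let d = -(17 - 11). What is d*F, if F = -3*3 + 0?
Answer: 54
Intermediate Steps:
d = -6 (d = -1*6 = -6)
F = -9 (F = -9 + 0 = -9)
d*F = -6*(-9) = 54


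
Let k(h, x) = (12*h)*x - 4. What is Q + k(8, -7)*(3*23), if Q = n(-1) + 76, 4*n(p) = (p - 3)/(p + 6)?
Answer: -232841/5 ≈ -46568.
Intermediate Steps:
n(p) = (-3 + p)/(4*(6 + p)) (n(p) = ((p - 3)/(p + 6))/4 = ((-3 + p)/(6 + p))/4 = (-3 + p)/(4*(6 + p)))
k(h, x) = -4 + 12*h*x (k(h, x) = 12*h*x - 4 = -4 + 12*h*x)
Q = 379/5 (Q = (-3 - 1)/(4*(6 - 1)) + 76 = (¼)*(-4)/5 + 76 = (¼)*(⅕)*(-4) + 76 = -⅕ + 76 = 379/5 ≈ 75.800)
Q + k(8, -7)*(3*23) = 379/5 + (-4 + 12*8*(-7))*(3*23) = 379/5 + (-4 - 672)*69 = 379/5 - 676*69 = 379/5 - 46644 = -232841/5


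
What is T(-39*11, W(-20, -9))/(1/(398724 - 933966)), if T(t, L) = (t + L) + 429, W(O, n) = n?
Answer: 4817178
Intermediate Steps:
T(t, L) = 429 + L + t (T(t, L) = (L + t) + 429 = 429 + L + t)
T(-39*11, W(-20, -9))/(1/(398724 - 933966)) = (429 - 9 - 39*11)/(1/(398724 - 933966)) = (429 - 9 - 429)/(1/(-535242)) = -9/(-1/535242) = -9*(-535242) = 4817178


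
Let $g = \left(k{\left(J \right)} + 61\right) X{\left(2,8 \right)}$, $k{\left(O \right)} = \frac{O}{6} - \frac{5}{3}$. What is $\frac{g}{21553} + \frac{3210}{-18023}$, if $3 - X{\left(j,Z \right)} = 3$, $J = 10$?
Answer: $- \frac{3210}{18023} \approx -0.17811$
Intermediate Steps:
$X{\left(j,Z \right)} = 0$ ($X{\left(j,Z \right)} = 3 - 3 = 0$)
$k{\left(O \right)} = - \frac{5}{3} + \frac{O}{6}$ ($k{\left(O \right)} = O \frac{1}{6} - \frac{5}{3} = \frac{O}{6} - \frac{5}{3} = - \frac{5}{3} + \frac{O}{6}$)
$g = 0$ ($g = \left(\left(- \frac{5}{3} + \frac{1}{6} \cdot 10\right) + 61\right) 0 = \left(\left(- \frac{5}{3} + \frac{5}{3}\right) + 61\right) 0 = \left(0 + 61\right) 0 = 61 \cdot 0 = 0$)
$\frac{g}{21553} + \frac{3210}{-18023} = \frac{0}{21553} + \frac{3210}{-18023} = 0 \cdot \frac{1}{21553} + 3210 \left(- \frac{1}{18023}\right) = 0 - \frac{3210}{18023} = - \frac{3210}{18023}$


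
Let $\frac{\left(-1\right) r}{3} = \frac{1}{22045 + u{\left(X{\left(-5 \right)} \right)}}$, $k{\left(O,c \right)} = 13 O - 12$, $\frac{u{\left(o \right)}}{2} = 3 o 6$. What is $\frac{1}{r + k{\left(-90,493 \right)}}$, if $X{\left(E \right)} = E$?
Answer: $- \frac{21865}{25844433} \approx -0.00084602$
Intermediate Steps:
$u{\left(o \right)} = 36 o$ ($u{\left(o \right)} = 2 \cdot 3 o 6 = 2 \cdot 18 o = 36 o$)
$k{\left(O,c \right)} = -12 + 13 O$
$r = - \frac{3}{21865}$ ($r = - \frac{3}{22045 + 36 \left(-5\right)} = - \frac{3}{22045 - 180} = - \frac{3}{21865} \approx -0.00013721$)
$\frac{1}{r + k{\left(-90,493 \right)}} = \frac{1}{- \frac{3}{21865} + \left(-12 + 13 \left(-90\right)\right)} = \frac{1}{- \frac{3}{21865} - 1182} = \frac{1}{- \frac{25844433}{21865}} = - \frac{21865}{25844433}$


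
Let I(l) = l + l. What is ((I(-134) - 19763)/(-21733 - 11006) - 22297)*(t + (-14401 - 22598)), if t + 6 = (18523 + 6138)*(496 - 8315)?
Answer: 46927120433380176/10913 ≈ 4.3001e+12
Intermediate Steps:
I(l) = 2*l
t = -192824365 (t = -6 + (18523 + 6138)*(496 - 8315) = -6 + 24661*(-7819) = -6 - 192824359 = -192824365)
((I(-134) - 19763)/(-21733 - 11006) - 22297)*(t + (-14401 - 22598)) = ((2*(-134) - 19763)/(-21733 - 11006) - 22297)*(-192824365 + (-14401 - 22598)) = ((-268 - 19763)/(-32739) - 22297)*(-192824365 - 36999) = (-20031*(-1/32739) - 22297)*(-192861364) = (6677/10913 - 22297)*(-192861364) = -243320484/10913*(-192861364) = 46927120433380176/10913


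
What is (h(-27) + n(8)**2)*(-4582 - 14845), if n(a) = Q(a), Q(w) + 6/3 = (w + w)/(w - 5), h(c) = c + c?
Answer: 7498822/9 ≈ 8.3320e+5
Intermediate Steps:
h(c) = 2*c
Q(w) = -2 + 2*w/(-5 + w) (Q(w) = -2 + (w + w)/(w - 5) = -2 + (2*w)/(-5 + w) = -2 + 2*w/(-5 + w))
n(a) = 10/(-5 + a)
(h(-27) + n(8)**2)*(-4582 - 14845) = (2*(-27) + (10/(-5 + 8))**2)*(-4582 - 14845) = (-54 + (10/3)**2)*(-19427) = (-54 + 100/9)*(-19427) = -386/9*(-19427) = 7498822/9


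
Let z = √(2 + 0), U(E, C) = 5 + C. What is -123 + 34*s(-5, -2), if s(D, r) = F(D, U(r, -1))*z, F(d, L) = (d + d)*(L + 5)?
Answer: -123 - 3060*√2 ≈ -4450.5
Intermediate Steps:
F(d, L) = 2*d*(5 + L) (F(d, L) = (2*d)*(5 + L) = 2*d*(5 + L))
z = √2 ≈ 1.4142
s(D, r) = 18*D*√2 (s(D, r) = (2*D*(5 + (5 - 1)))*√2 = (2*D*(5 + 4))*√2 = (2*D*9)*√2 = (18*D)*√2 = 18*D*√2)
-123 + 34*s(-5, -2) = -123 + 34*(18*(-5)*√2) = -123 + 34*(-90*√2) = -123 - 3060*√2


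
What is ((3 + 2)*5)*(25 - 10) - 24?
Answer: 351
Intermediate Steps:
((3 + 2)*5)*(25 - 10) - 24 = (5*5)*15 - 24 = 25*15 - 24 = 375 - 24 = 351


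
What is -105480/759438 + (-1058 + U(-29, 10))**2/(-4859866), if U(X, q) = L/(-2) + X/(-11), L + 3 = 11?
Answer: -9175154114079/24810155375126 ≈ -0.36981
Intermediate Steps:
L = 8 (L = -3 + 11 = 8)
U(X, q) = -4 - X/11 (U(X, q) = 8/(-2) + X/(-11) = 8*(-1/2) + X*(-1/11) = -4 - X/11)
-105480/759438 + (-1058 + U(-29, 10))**2/(-4859866) = -105480/759438 + (-1058 + (-4 - 1/11*(-29)))**2/(-4859866) = -105480*1/759438 + (-1058 + (-4 + 29/11))**2*(-1/4859866) = -5860/42191 + (-1058 - 15/11)**2*(-1/4859866) = -5860/42191 + (-11653/11)**2*(-1/4859866) = -5860/42191 + (135792409/121)*(-1/4859866) = -5860/42191 - 135792409/588043786 = -9175154114079/24810155375126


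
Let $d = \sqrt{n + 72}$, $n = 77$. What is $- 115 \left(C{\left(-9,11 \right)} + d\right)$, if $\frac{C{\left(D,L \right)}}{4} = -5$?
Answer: $2300 - 115 \sqrt{149} \approx 896.25$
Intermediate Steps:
$C{\left(D,L \right)} = -20$ ($C{\left(D,L \right)} = 4 \left(-5\right) = -20$)
$d = \sqrt{149}$ ($d = \sqrt{77 + 72} = \sqrt{149} \approx 12.207$)
$- 115 \left(C{\left(-9,11 \right)} + d\right) = - 115 \left(-20 + \sqrt{149}\right) = 2300 - 115 \sqrt{149}$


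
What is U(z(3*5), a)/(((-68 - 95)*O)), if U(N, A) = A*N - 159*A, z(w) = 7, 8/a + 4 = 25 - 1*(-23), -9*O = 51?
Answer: -912/30481 ≈ -0.029920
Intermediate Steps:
O = -17/3 (O = -1/9*51 = -17/3 ≈ -5.6667)
a = 2/11 (a = 8/(-4 + (25 - 1*(-23))) = 8/(-4 + (25 + 23)) = 8/(-4 + 48) = 8/44 = 8*(1/44) = 2/11 ≈ 0.18182)
U(N, A) = -159*A + A*N
U(z(3*5), a)/(((-68 - 95)*O)) = (2*(-159 + 7)/11)/(((-68 - 95)*(-17/3))) = ((2/11)*(-152))/((-163*(-17/3))) = -304/(11*2771/3) = -304/11*3/2771 = -912/30481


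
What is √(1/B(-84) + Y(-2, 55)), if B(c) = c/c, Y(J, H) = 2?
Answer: √3 ≈ 1.7320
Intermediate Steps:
B(c) = 1
√(1/B(-84) + Y(-2, 55)) = √(1/1 + 2) = √(1 + 2) = √3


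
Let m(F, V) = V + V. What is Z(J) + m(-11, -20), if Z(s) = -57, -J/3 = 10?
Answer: -97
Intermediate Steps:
m(F, V) = 2*V
J = -30 (J = -3*10 = -30)
Z(J) + m(-11, -20) = -57 + 2*(-20) = -57 - 40 = -97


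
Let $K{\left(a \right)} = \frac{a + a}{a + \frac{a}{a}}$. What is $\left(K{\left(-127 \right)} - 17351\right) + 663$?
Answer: $- \frac{1051217}{63} \approx -16686.0$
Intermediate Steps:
$K{\left(a \right)} = \frac{2 a}{1 + a}$ ($K{\left(a \right)} = \frac{2 a}{a + 1} = \frac{2 a}{1 + a}$)
$\left(K{\left(-127 \right)} - 17351\right) + 663 = \left(2 \left(-127\right) \frac{1}{1 - 127} - 17351\right) + 663 = \left(2 \left(-127\right) \frac{1}{-126} - 17351\right) + 663 = \left(2 \left(-127\right) \left(- \frac{1}{126}\right) - 17351\right) + 663 = \left(\frac{127}{63} - 17351\right) + 663 = - \frac{1092986}{63} + 663 = - \frac{1051217}{63}$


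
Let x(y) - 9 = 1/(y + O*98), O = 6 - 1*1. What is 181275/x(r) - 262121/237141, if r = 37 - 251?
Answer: 2372792685443/117859077 ≈ 20132.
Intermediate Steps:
r = -214
O = 5 (O = 6 - 1 = 5)
x(y) = 9 + 1/(490 + y) (x(y) = 9 + 1/(y + 5*98) = 9 + 1/(y + 490) = 9 + 1/(490 + y))
181275/x(r) - 262121/237141 = 181275/(((4411 + 9*(-214))/(490 - 214))) - 262121/237141 = 181275/(((4411 - 1926)/276)) - 262121*1/237141 = 181275/(((1/276)*2485)) - 262121/237141 = 181275/(2485/276) - 262121/237141 = 181275*(276/2485) - 262121/237141 = 10006380/497 - 262121/237141 = 2372792685443/117859077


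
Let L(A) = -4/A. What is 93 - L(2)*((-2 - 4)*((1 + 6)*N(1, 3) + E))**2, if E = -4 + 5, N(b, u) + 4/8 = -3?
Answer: 39855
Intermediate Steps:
N(b, u) = -7/2 (N(b, u) = -1/2 - 3 = -7/2)
E = 1
93 - L(2)*((-2 - 4)*((1 + 6)*N(1, 3) + E))**2 = 93 - (-4/2)*((-2 - 4)*((1 + 6)*(-7/2) + 1))**2 = 93 - (-4*1/2)*(-6*(7*(-7/2) + 1))**2 = 93 - (-2)*(-6*(-49/2 + 1))**2 = 93 - (-2)*(-6*(-47/2))**2 = 93 - (-2)*141**2 = 93 - (-2)*19881 = 93 - 1*(-39762) = 93 + 39762 = 39855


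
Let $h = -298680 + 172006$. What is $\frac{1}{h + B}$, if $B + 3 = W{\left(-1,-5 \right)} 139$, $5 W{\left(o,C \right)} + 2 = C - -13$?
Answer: $- \frac{5}{632551} \approx -7.9045 \cdot 10^{-6}$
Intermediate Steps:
$W{\left(o,C \right)} = \frac{11}{5} + \frac{C}{5}$ ($W{\left(o,C \right)} = - \frac{2}{5} + \frac{C - -13}{5} = - \frac{2}{5} + \frac{C + 13}{5} = - \frac{2}{5} + \frac{13 + C}{5} = - \frac{2}{5} + \left(\frac{13}{5} + \frac{C}{5}\right) = \frac{11}{5} + \frac{C}{5}$)
$h = -126674$
$B = \frac{819}{5}$ ($B = -3 + \left(\frac{11}{5} + \frac{1}{5} \left(-5\right)\right) 139 = -3 + \left(\frac{11}{5} - 1\right) 139 = -3 + \frac{6}{5} \cdot 139 = -3 + \frac{834}{5} = \frac{819}{5} \approx 163.8$)
$\frac{1}{h + B} = \frac{1}{-126674 + \frac{819}{5}} = \frac{1}{- \frac{632551}{5}} = - \frac{5}{632551}$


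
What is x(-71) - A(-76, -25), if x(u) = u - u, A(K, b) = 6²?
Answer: -36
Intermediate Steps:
A(K, b) = 36
x(u) = 0
x(-71) - A(-76, -25) = 0 - 1*36 = 0 - 36 = -36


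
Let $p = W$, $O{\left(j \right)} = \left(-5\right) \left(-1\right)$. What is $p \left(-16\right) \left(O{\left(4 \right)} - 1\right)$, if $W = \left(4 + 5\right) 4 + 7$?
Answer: $-2752$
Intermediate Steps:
$O{\left(j \right)} = 5$
$W = 43$ ($W = 9 \cdot 4 + 7 = 36 + 7 = 43$)
$p = 43$
$p \left(-16\right) \left(O{\left(4 \right)} - 1\right) = 43 \left(-16\right) \left(5 - 1\right) = \left(-688\right) 4 = -2752$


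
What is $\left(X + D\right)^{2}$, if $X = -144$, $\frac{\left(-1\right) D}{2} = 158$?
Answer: $211600$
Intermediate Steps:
$D = -316$ ($D = \left(-2\right) 158 = -316$)
$\left(X + D\right)^{2} = \left(-144 - 316\right)^{2} = \left(-460\right)^{2} = 211600$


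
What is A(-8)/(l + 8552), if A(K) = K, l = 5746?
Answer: -4/7149 ≈ -0.00055952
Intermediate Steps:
A(-8)/(l + 8552) = -8/(5746 + 8552) = -8/14298 = (1/14298)*(-8) = -4/7149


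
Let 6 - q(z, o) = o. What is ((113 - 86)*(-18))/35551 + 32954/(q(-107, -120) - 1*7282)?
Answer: -587512735/127201478 ≈ -4.6188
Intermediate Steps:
q(z, o) = 6 - o
((113 - 86)*(-18))/35551 + 32954/(q(-107, -120) - 1*7282) = ((113 - 86)*(-18))/35551 + 32954/((6 - 1*(-120)) - 1*7282) = (27*(-18))*(1/35551) + 32954/((6 + 120) - 7282) = -486*1/35551 + 32954/(126 - 7282) = -486/35551 + 32954/(-7156) = -486/35551 + 32954*(-1/7156) = -486/35551 - 16477/3578 = -587512735/127201478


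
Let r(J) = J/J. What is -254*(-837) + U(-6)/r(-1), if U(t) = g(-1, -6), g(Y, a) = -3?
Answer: 212595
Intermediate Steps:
r(J) = 1
U(t) = -3
-254*(-837) + U(-6)/r(-1) = -254*(-837) - 3/1 = 212598 - 3*1 = 212598 - 3 = 212595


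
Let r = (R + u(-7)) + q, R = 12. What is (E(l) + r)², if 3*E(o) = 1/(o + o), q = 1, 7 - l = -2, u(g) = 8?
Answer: 1288225/2916 ≈ 441.78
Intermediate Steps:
l = 9 (l = 7 - 1*(-2) = 7 + 2 = 9)
E(o) = 1/(6*o) (E(o) = 1/(3*(o + o)) = 1/(3*((2*o))) = (1/(2*o))/3 = 1/(6*o))
r = 21 (r = (12 + 8) + 1 = 20 + 1 = 21)
(E(l) + r)² = ((⅙)/9 + 21)² = ((⅙)*(⅑) + 21)² = (1/54 + 21)² = (1135/54)² = 1288225/2916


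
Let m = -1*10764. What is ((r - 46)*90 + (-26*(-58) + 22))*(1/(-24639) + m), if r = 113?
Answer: -668339776440/8213 ≈ -8.1376e+7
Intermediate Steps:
m = -10764
((r - 46)*90 + (-26*(-58) + 22))*(1/(-24639) + m) = ((113 - 46)*90 + (-26*(-58) + 22))*(1/(-24639) - 10764) = (67*90 + (1508 + 22))*(-1/24639 - 10764) = (6030 + 1530)*(-265214197/24639) = 7560*(-265214197/24639) = -668339776440/8213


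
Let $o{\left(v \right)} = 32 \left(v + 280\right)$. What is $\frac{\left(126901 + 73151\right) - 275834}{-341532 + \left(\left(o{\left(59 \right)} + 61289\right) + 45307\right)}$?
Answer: $\frac{37891}{112044} \approx 0.33818$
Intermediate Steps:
$o{\left(v \right)} = 8960 + 32 v$ ($o{\left(v \right)} = 32 \left(280 + v\right) = 8960 + 32 v$)
$\frac{\left(126901 + 73151\right) - 275834}{-341532 + \left(\left(o{\left(59 \right)} + 61289\right) + 45307\right)} = \frac{\left(126901 + 73151\right) - 275834}{-341532 + \left(\left(\left(8960 + 32 \cdot 59\right) + 61289\right) + 45307\right)} = \frac{200052 - 275834}{-341532 + \left(\left(\left(8960 + 1888\right) + 61289\right) + 45307\right)} = - \frac{75782}{-341532 + \left(\left(10848 + 61289\right) + 45307\right)} = - \frac{75782}{-341532 + \left(72137 + 45307\right)} = - \frac{75782}{-341532 + 117444} = - \frac{75782}{-224088} = \left(-75782\right) \left(- \frac{1}{224088}\right) = \frac{37891}{112044}$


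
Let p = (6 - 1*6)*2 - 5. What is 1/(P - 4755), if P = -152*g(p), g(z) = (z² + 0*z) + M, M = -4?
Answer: -1/7947 ≈ -0.00012583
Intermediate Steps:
p = -5 (p = (6 - 6)*2 - 5 = 0*2 - 5 = 0 - 5 = -5)
g(z) = -4 + z² (g(z) = (z² + 0*z) - 4 = (z² + 0) - 4 = z² - 4 = -4 + z²)
P = -3192 (P = -152*(-4 + (-5)²) = -152*(-4 + 25) = -152*21 = -3192)
1/(P - 4755) = 1/(-3192 - 4755) = 1/(-7947) = -1/7947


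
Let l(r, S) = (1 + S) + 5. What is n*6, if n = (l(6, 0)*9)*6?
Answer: 1944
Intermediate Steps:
l(r, S) = 6 + S
n = 324 (n = ((6 + 0)*9)*6 = (6*9)*6 = 54*6 = 324)
n*6 = 324*6 = 1944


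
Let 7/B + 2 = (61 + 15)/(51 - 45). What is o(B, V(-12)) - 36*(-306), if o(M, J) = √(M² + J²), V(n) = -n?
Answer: 11016 + 3*√16433/32 ≈ 11028.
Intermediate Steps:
B = 21/32 (B = 7/(-2 + (61 + 15)/(51 - 45)) = 7/(-2 + 76/6) = 7/(-2 + 76*(⅙)) = 7/(-2 + 38/3) = 7/(32/3) = 7*(3/32) = 21/32 ≈ 0.65625)
o(M, J) = √(J² + M²)
o(B, V(-12)) - 36*(-306) = √((-1*(-12))² + (21/32)²) - 36*(-306) = √(12² + 441/1024) - 1*(-11016) = √(144 + 441/1024) + 11016 = √(147897/1024) + 11016 = 3*√16433/32 + 11016 = 11016 + 3*√16433/32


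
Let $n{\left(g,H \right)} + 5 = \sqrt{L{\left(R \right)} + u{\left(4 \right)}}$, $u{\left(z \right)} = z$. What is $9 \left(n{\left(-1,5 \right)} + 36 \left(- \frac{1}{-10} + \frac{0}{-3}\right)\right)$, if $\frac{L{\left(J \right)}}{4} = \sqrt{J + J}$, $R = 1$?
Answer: $- \frac{63}{5} + 18 \sqrt{1 + \sqrt{2}} \approx 15.368$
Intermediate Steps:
$L{\left(J \right)} = 4 \sqrt{2} \sqrt{J}$ ($L{\left(J \right)} = 4 \sqrt{J + J} = 4 \sqrt{2 J} = 4 \sqrt{2} \sqrt{J}$)
$n{\left(g,H \right)} = -5 + \sqrt{4 + 4 \sqrt{2}}$ ($n{\left(g,H \right)} = -5 + \sqrt{4 \sqrt{2} \sqrt{1} + 4} = -5 + \sqrt{4 \sqrt{2} \cdot 1 + 4} = -5 + \sqrt{4 \sqrt{2} + 4} = -5 + \sqrt{4 + 4 \sqrt{2}}$)
$9 \left(n{\left(-1,5 \right)} + 36 \left(- \frac{1}{-10} + \frac{0}{-3}\right)\right) = 9 \left(\left(-5 + 2 \sqrt{1 + \sqrt{2}}\right) + 36 \left(- \frac{1}{-10} + \frac{0}{-3}\right)\right) = 9 \left(\left(-5 + 2 \sqrt{1 + \sqrt{2}}\right) + 36 \left(\left(-1\right) \left(- \frac{1}{10}\right) + 0 \left(- \frac{1}{3}\right)\right)\right) = 9 \left(\left(-5 + 2 \sqrt{1 + \sqrt{2}}\right) + 36 \left(\frac{1}{10} + 0\right)\right) = 9 \left(\left(-5 + 2 \sqrt{1 + \sqrt{2}}\right) + 36 \cdot \frac{1}{10}\right) = 9 \left(\left(-5 + 2 \sqrt{1 + \sqrt{2}}\right) + \frac{18}{5}\right) = 9 \left(- \frac{7}{5} + 2 \sqrt{1 + \sqrt{2}}\right) = - \frac{63}{5} + 18 \sqrt{1 + \sqrt{2}}$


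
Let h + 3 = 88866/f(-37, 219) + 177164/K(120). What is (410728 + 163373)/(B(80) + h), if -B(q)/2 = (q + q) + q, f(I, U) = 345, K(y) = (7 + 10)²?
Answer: 19080246735/12882113 ≈ 1481.1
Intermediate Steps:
K(y) = 289 (K(y) = 17² = 289)
B(q) = -6*q (B(q) = -2*((q + q) + q) = -2*(2*q + q) = -6*q)
h = 28834913/33235 (h = -3 + (88866/345 + 177164/289) = -3 + (88866*(1/345) + 177164*(1/289)) = -3 + (29622/115 + 177164/289) = -3 + 28934618/33235 = 28834913/33235 ≈ 867.61)
(410728 + 163373)/(B(80) + h) = (410728 + 163373)/(-6*80 + 28834913/33235) = 574101/(-480 + 28834913/33235) = 574101/(12882113/33235) = 574101*(33235/12882113) = 19080246735/12882113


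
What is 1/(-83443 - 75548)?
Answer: -1/158991 ≈ -6.2897e-6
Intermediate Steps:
1/(-83443 - 75548) = 1/(-158991) = -1/158991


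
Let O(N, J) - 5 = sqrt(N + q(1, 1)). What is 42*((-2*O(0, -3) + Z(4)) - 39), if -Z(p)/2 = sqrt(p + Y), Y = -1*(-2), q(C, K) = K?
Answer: -2142 - 84*sqrt(6) ≈ -2347.8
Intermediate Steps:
Y = 2
Z(p) = -2*sqrt(2 + p) (Z(p) = -2*sqrt(p + 2) = -2*sqrt(2 + p))
O(N, J) = 5 + sqrt(1 + N) (O(N, J) = 5 + sqrt(N + 1) = 5 + sqrt(1 + N))
42*((-2*O(0, -3) + Z(4)) - 39) = 42*((-2*(5 + sqrt(1 + 0)) - 2*sqrt(2 + 4)) - 39) = 42*((-2*(5 + sqrt(1)) - 2*sqrt(6)) - 39) = 42*((-2*(5 + 1) - 2*sqrt(6)) - 39) = 42*((-2*6 - 2*sqrt(6)) - 39) = 42*((-12 - 2*sqrt(6)) - 39) = 42*(-51 - 2*sqrt(6)) = -2142 - 84*sqrt(6)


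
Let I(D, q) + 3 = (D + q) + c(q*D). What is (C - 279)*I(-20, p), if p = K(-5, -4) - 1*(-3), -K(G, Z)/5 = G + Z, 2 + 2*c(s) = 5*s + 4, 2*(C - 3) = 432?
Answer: 142440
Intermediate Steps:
C = 219 (C = 3 + (½)*432 = 3 + 216 = 219)
c(s) = 1 + 5*s/2 (c(s) = -1 + (5*s + 4)/2 = -1 + (4 + 5*s)/2 = -1 + (2 + 5*s/2) = 1 + 5*s/2)
K(G, Z) = -5*G - 5*Z (K(G, Z) = -5*(G + Z) = -5*G - 5*Z)
p = 48 (p = (-5*(-5) - 5*(-4)) - 1*(-3) = (25 + 20) + 3 = 45 + 3 = 48)
I(D, q) = -2 + D + q + 5*D*q/2 (I(D, q) = -3 + ((D + q) + (1 + 5*(q*D)/2)) = -3 + ((D + q) + (1 + 5*(D*q)/2)) = -3 + ((D + q) + (1 + 5*D*q/2)) = -3 + (1 + D + q + 5*D*q/2) = -2 + D + q + 5*D*q/2)
(C - 279)*I(-20, p) = (219 - 279)*(-2 - 20 + 48 + (5/2)*(-20)*48) = -60*(-2 - 20 + 48 - 2400) = -60*(-2374) = 142440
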